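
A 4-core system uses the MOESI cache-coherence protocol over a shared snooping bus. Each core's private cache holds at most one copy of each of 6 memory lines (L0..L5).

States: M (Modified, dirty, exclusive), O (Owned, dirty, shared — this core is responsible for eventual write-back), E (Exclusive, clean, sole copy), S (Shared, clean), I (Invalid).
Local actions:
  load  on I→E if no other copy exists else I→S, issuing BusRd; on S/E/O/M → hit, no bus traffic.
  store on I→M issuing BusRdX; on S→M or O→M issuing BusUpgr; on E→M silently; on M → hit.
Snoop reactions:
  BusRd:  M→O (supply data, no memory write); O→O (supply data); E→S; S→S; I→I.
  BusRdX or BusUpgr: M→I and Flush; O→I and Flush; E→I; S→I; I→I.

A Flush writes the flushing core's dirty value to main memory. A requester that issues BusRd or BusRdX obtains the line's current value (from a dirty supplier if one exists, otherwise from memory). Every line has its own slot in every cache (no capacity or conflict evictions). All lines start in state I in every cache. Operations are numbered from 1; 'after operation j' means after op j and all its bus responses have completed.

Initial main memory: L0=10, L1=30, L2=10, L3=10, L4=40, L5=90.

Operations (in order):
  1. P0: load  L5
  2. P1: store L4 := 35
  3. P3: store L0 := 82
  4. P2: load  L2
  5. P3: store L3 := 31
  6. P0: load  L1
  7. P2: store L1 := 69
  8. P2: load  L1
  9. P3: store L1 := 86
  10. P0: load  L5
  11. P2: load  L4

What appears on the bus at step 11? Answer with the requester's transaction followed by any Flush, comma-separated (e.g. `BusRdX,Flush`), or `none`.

[1] P0: load  L5 | P0:E(90), P1:I, P2:I, P3:I | bus: BusRd
[2] P1: store L4 := 35 | P0:I, P1:M(35), P2:I, P3:I | bus: BusRdX
[3] P3: store L0 := 82 | P0:I, P1:I, P2:I, P3:M(82) | bus: BusRdX
[4] P2: load  L2 | P0:I, P1:I, P2:E(10), P3:I | bus: BusRd
[5] P3: store L3 := 31 | P0:I, P1:I, P2:I, P3:M(31) | bus: BusRdX
[6] P0: load  L1 | P0:E(30), P1:I, P2:I, P3:I | bus: BusRd
[7] P2: store L1 := 69 | P0:I, P1:I, P2:M(69), P3:I | bus: BusRdX
[8] P2: load  L1 | P0:I, P1:I, P2:M(69), P3:I | bus: none
[9] P3: store L1 := 86 | P0:I, P1:I, P2:I, P3:M(86) | bus: BusRdX,Flush
[10] P0: load  L5 | P0:E(90), P1:I, P2:I, P3:I | bus: none
[11] P2: load  L4 | P0:I, P1:O(35), P2:S(35), P3:I | bus: BusRd

bus = BusRd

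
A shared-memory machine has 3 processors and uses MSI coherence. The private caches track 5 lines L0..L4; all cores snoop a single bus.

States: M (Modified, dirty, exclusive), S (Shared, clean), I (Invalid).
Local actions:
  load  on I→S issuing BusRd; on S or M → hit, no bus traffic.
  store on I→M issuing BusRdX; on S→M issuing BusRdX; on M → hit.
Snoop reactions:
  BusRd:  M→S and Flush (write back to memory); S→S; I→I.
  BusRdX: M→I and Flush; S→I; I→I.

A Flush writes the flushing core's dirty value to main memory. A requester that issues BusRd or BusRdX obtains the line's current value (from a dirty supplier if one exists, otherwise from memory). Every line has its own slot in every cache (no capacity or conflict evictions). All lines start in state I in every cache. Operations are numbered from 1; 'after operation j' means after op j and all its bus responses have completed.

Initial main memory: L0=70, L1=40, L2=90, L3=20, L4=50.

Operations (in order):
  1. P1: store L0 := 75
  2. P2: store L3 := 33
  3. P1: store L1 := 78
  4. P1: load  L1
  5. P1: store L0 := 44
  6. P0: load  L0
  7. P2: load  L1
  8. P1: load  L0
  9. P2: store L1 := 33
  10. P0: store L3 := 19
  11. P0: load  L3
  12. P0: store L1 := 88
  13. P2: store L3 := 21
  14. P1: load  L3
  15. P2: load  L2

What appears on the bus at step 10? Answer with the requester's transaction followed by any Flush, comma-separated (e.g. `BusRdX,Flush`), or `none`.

bus = BusRdX,Flush

1. P1: store L0 := 75  bus=[BusRdX]  L0: P0=I P1=M P2=I  mem[L0]=70
2. P2: store L3 := 33  bus=[BusRdX]  L3: P0=I P1=I P2=M  mem[L3]=20
3. P1: store L1 := 78  bus=[BusRdX]  L1: P0=I P1=M P2=I  mem[L1]=40
4. P1: load  L1  bus=[-]  L1: P0=I P1=M P2=I  mem[L1]=40
5. P1: store L0 := 44  bus=[-]  L0: P0=I P1=M P2=I  mem[L0]=70
6. P0: load  L0  bus=[BusRd,Flush]  L0: P0=S P1=S P2=I  mem[L0]=44
7. P2: load  L1  bus=[BusRd,Flush]  L1: P0=I P1=S P2=S  mem[L1]=78
8. P1: load  L0  bus=[-]  L0: P0=S P1=S P2=I  mem[L0]=44
9. P2: store L1 := 33  bus=[BusRdX]  L1: P0=I P1=I P2=M  mem[L1]=78
10. P0: store L3 := 19  bus=[BusRdX,Flush]  L3: P0=M P1=I P2=I  mem[L3]=33
11. P0: load  L3  bus=[-]  L3: P0=M P1=I P2=I  mem[L3]=33
12. P0: store L1 := 88  bus=[BusRdX,Flush]  L1: P0=M P1=I P2=I  mem[L1]=33
13. P2: store L3 := 21  bus=[BusRdX,Flush]  L3: P0=I P1=I P2=M  mem[L3]=19
14. P1: load  L3  bus=[BusRd,Flush]  L3: P0=I P1=S P2=S  mem[L3]=21
15. P2: load  L2  bus=[BusRd]  L2: P0=I P1=I P2=S  mem[L2]=90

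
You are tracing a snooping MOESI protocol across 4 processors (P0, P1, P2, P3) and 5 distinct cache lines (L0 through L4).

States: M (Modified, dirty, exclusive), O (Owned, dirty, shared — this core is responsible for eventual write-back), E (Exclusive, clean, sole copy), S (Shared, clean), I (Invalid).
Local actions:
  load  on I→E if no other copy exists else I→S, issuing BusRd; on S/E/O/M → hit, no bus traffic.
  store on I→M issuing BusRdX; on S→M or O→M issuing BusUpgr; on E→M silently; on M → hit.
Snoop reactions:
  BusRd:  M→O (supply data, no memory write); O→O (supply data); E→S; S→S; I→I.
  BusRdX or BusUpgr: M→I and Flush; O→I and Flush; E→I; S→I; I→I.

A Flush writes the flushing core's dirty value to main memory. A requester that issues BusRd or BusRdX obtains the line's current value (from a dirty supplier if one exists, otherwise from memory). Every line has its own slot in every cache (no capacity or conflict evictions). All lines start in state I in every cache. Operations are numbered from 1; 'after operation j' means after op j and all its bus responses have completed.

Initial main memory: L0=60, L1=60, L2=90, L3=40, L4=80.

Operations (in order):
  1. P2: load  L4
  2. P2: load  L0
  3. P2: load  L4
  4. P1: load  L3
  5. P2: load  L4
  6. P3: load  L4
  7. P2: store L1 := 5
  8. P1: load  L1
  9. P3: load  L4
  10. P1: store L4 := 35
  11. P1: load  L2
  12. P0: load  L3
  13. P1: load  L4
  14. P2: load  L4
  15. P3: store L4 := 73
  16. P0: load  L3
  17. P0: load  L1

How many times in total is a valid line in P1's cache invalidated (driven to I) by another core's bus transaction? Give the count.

  op1 P2: load  L4 → I/I/E/I on L4; bus BusRd; mem=80
  op2 P2: load  L0 → I/I/E/I on L0; bus BusRd; mem=60
  op3 P2: load  L4 → I/I/E/I on L4; bus (none); mem=80
  op4 P1: load  L3 → I/E/I/I on L3; bus BusRd; mem=40
  op5 P2: load  L4 → I/I/E/I on L4; bus (none); mem=80
  op6 P3: load  L4 → I/I/S/S on L4; bus BusRd; mem=80
  op7 P2: store L1 := 5 → I/I/M/I on L1; bus BusRdX; mem=60
  op8 P1: load  L1 → I/S/O/I on L1; bus BusRd; mem=60
  op9 P3: load  L4 → I/I/S/S on L4; bus (none); mem=80
  op10 P1: store L4 := 35 → I/M/I/I on L4; bus BusRdX; mem=80
  op11 P1: load  L2 → I/E/I/I on L2; bus BusRd; mem=90
  op12 P0: load  L3 → S/S/I/I on L3; bus BusRd; mem=40
  op13 P1: load  L4 → I/M/I/I on L4; bus (none); mem=80
  op14 P2: load  L4 → I/O/S/I on L4; bus BusRd; mem=80
  op15 P3: store L4 := 73 → I/I/I/M on L4; bus BusRdX Flush; mem=35
  op16 P0: load  L3 → S/S/I/I on L3; bus (none); mem=40
  op17 P0: load  L1 → S/S/O/I on L1; bus BusRd; mem=60

invalidations = 1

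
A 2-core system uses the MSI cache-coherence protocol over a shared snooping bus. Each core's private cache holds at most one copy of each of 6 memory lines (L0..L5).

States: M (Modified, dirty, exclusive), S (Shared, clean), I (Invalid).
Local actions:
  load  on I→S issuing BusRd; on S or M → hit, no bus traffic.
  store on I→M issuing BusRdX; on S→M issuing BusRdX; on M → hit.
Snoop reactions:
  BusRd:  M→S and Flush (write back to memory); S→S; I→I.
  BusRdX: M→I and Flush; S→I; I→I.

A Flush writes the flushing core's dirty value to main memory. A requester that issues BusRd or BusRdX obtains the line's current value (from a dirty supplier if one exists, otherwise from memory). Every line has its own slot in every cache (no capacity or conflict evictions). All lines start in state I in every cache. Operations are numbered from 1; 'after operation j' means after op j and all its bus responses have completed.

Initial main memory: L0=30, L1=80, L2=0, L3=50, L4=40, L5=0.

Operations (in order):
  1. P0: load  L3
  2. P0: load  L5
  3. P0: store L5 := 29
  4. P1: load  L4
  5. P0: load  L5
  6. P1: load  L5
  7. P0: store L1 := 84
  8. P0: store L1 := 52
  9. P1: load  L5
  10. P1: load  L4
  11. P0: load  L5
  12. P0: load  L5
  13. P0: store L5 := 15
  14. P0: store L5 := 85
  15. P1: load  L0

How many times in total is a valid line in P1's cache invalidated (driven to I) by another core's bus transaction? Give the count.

invalidations = 1

1. P0: load  L3  bus=[BusRd]  L3: P0=S P1=I  mem[L3]=50
2. P0: load  L5  bus=[BusRd]  L5: P0=S P1=I  mem[L5]=0
3. P0: store L5 := 29  bus=[BusRdX]  L5: P0=M P1=I  mem[L5]=0
4. P1: load  L4  bus=[BusRd]  L4: P0=I P1=S  mem[L4]=40
5. P0: load  L5  bus=[-]  L5: P0=M P1=I  mem[L5]=0
6. P1: load  L5  bus=[BusRd,Flush]  L5: P0=S P1=S  mem[L5]=29
7. P0: store L1 := 84  bus=[BusRdX]  L1: P0=M P1=I  mem[L1]=80
8. P0: store L1 := 52  bus=[-]  L1: P0=M P1=I  mem[L1]=80
9. P1: load  L5  bus=[-]  L5: P0=S P1=S  mem[L5]=29
10. P1: load  L4  bus=[-]  L4: P0=I P1=S  mem[L4]=40
11. P0: load  L5  bus=[-]  L5: P0=S P1=S  mem[L5]=29
12. P0: load  L5  bus=[-]  L5: P0=S P1=S  mem[L5]=29
13. P0: store L5 := 15  bus=[BusRdX]  L5: P0=M P1=I  mem[L5]=29
14. P0: store L5 := 85  bus=[-]  L5: P0=M P1=I  mem[L5]=29
15. P1: load  L0  bus=[BusRd]  L0: P0=I P1=S  mem[L0]=30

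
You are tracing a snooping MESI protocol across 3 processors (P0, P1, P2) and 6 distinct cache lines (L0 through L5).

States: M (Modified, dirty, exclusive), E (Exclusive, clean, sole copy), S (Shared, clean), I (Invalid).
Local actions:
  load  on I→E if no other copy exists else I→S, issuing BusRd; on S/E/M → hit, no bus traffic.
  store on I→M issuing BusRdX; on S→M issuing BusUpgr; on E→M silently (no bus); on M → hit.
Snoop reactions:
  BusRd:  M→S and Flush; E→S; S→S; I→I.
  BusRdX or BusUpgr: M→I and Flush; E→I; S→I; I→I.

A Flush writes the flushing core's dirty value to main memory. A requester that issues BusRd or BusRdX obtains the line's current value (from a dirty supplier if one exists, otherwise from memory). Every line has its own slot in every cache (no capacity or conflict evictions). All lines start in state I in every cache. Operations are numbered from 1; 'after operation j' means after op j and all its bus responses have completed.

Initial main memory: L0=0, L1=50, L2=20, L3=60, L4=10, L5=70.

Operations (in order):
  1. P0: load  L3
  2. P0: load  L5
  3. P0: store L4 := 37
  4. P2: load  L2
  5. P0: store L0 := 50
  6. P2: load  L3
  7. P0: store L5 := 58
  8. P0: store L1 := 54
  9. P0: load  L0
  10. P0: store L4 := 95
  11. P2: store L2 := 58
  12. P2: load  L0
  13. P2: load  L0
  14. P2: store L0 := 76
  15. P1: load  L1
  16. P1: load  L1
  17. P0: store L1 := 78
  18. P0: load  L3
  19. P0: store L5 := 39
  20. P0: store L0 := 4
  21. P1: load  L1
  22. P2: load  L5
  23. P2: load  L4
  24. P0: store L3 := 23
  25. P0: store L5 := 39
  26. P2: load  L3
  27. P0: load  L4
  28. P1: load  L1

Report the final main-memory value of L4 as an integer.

memory[L4] = 95

1. P0: load  L3  bus=[BusRd]  L3: P0=E P1=I P2=I  mem[L3]=60
2. P0: load  L5  bus=[BusRd]  L5: P0=E P1=I P2=I  mem[L5]=70
3. P0: store L4 := 37  bus=[BusRdX]  L4: P0=M P1=I P2=I  mem[L4]=10
4. P2: load  L2  bus=[BusRd]  L2: P0=I P1=I P2=E  mem[L2]=20
5. P0: store L0 := 50  bus=[BusRdX]  L0: P0=M P1=I P2=I  mem[L0]=0
6. P2: load  L3  bus=[BusRd]  L3: P0=S P1=I P2=S  mem[L3]=60
7. P0: store L5 := 58  bus=[-]  L5: P0=M P1=I P2=I  mem[L5]=70
8. P0: store L1 := 54  bus=[BusRdX]  L1: P0=M P1=I P2=I  mem[L1]=50
9. P0: load  L0  bus=[-]  L0: P0=M P1=I P2=I  mem[L0]=0
10. P0: store L4 := 95  bus=[-]  L4: P0=M P1=I P2=I  mem[L4]=10
11. P2: store L2 := 58  bus=[-]  L2: P0=I P1=I P2=M  mem[L2]=20
12. P2: load  L0  bus=[BusRd,Flush]  L0: P0=S P1=I P2=S  mem[L0]=50
13. P2: load  L0  bus=[-]  L0: P0=S P1=I P2=S  mem[L0]=50
14. P2: store L0 := 76  bus=[BusUpgr]  L0: P0=I P1=I P2=M  mem[L0]=50
15. P1: load  L1  bus=[BusRd,Flush]  L1: P0=S P1=S P2=I  mem[L1]=54
16. P1: load  L1  bus=[-]  L1: P0=S P1=S P2=I  mem[L1]=54
17. P0: store L1 := 78  bus=[BusUpgr]  L1: P0=M P1=I P2=I  mem[L1]=54
18. P0: load  L3  bus=[-]  L3: P0=S P1=I P2=S  mem[L3]=60
19. P0: store L5 := 39  bus=[-]  L5: P0=M P1=I P2=I  mem[L5]=70
20. P0: store L0 := 4  bus=[BusRdX,Flush]  L0: P0=M P1=I P2=I  mem[L0]=76
21. P1: load  L1  bus=[BusRd,Flush]  L1: P0=S P1=S P2=I  mem[L1]=78
22. P2: load  L5  bus=[BusRd,Flush]  L5: P0=S P1=I P2=S  mem[L5]=39
23. P2: load  L4  bus=[BusRd,Flush]  L4: P0=S P1=I P2=S  mem[L4]=95
24. P0: store L3 := 23  bus=[BusUpgr]  L3: P0=M P1=I P2=I  mem[L3]=60
25. P0: store L5 := 39  bus=[BusUpgr]  L5: P0=M P1=I P2=I  mem[L5]=39
26. P2: load  L3  bus=[BusRd,Flush]  L3: P0=S P1=I P2=S  mem[L3]=23
27. P0: load  L4  bus=[-]  L4: P0=S P1=I P2=S  mem[L4]=95
28. P1: load  L1  bus=[-]  L1: P0=S P1=S P2=I  mem[L1]=78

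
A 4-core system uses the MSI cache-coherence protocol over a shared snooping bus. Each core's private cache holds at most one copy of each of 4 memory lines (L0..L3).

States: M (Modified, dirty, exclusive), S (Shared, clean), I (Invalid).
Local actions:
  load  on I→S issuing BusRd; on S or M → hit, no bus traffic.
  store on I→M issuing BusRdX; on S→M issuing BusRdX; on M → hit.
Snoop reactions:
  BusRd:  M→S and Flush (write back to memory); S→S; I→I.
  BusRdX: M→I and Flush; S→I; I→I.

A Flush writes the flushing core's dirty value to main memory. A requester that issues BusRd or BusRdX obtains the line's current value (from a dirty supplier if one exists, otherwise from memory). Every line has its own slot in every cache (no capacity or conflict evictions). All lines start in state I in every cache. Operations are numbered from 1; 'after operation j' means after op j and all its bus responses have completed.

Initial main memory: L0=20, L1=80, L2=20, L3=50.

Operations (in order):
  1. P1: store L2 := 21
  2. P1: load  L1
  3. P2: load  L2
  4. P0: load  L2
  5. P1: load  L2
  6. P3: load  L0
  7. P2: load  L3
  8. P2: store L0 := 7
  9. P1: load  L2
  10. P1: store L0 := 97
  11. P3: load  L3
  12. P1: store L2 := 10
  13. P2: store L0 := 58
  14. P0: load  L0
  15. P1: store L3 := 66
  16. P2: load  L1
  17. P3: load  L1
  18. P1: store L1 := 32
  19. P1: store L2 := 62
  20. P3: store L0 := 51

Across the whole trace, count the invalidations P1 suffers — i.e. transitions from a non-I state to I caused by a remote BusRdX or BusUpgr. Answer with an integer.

1. P1: store L2 := 21  bus=[BusRdX]  L2: P0=I P1=M P2=I P3=I  mem[L2]=20
2. P1: load  L1  bus=[BusRd]  L1: P0=I P1=S P2=I P3=I  mem[L1]=80
3. P2: load  L2  bus=[BusRd,Flush]  L2: P0=I P1=S P2=S P3=I  mem[L2]=21
4. P0: load  L2  bus=[BusRd]  L2: P0=S P1=S P2=S P3=I  mem[L2]=21
5. P1: load  L2  bus=[-]  L2: P0=S P1=S P2=S P3=I  mem[L2]=21
6. P3: load  L0  bus=[BusRd]  L0: P0=I P1=I P2=I P3=S  mem[L0]=20
7. P2: load  L3  bus=[BusRd]  L3: P0=I P1=I P2=S P3=I  mem[L3]=50
8. P2: store L0 := 7  bus=[BusRdX]  L0: P0=I P1=I P2=M P3=I  mem[L0]=20
9. P1: load  L2  bus=[-]  L2: P0=S P1=S P2=S P3=I  mem[L2]=21
10. P1: store L0 := 97  bus=[BusRdX,Flush]  L0: P0=I P1=M P2=I P3=I  mem[L0]=7
11. P3: load  L3  bus=[BusRd]  L3: P0=I P1=I P2=S P3=S  mem[L3]=50
12. P1: store L2 := 10  bus=[BusRdX]  L2: P0=I P1=M P2=I P3=I  mem[L2]=21
13. P2: store L0 := 58  bus=[BusRdX,Flush]  L0: P0=I P1=I P2=M P3=I  mem[L0]=97
14. P0: load  L0  bus=[BusRd,Flush]  L0: P0=S P1=I P2=S P3=I  mem[L0]=58
15. P1: store L3 := 66  bus=[BusRdX]  L3: P0=I P1=M P2=I P3=I  mem[L3]=50
16. P2: load  L1  bus=[BusRd]  L1: P0=I P1=S P2=S P3=I  mem[L1]=80
17. P3: load  L1  bus=[BusRd]  L1: P0=I P1=S P2=S P3=S  mem[L1]=80
18. P1: store L1 := 32  bus=[BusRdX]  L1: P0=I P1=M P2=I P3=I  mem[L1]=80
19. P1: store L2 := 62  bus=[-]  L2: P0=I P1=M P2=I P3=I  mem[L2]=21
20. P3: store L0 := 51  bus=[BusRdX]  L0: P0=I P1=I P2=I P3=M  mem[L0]=58

invalidations = 1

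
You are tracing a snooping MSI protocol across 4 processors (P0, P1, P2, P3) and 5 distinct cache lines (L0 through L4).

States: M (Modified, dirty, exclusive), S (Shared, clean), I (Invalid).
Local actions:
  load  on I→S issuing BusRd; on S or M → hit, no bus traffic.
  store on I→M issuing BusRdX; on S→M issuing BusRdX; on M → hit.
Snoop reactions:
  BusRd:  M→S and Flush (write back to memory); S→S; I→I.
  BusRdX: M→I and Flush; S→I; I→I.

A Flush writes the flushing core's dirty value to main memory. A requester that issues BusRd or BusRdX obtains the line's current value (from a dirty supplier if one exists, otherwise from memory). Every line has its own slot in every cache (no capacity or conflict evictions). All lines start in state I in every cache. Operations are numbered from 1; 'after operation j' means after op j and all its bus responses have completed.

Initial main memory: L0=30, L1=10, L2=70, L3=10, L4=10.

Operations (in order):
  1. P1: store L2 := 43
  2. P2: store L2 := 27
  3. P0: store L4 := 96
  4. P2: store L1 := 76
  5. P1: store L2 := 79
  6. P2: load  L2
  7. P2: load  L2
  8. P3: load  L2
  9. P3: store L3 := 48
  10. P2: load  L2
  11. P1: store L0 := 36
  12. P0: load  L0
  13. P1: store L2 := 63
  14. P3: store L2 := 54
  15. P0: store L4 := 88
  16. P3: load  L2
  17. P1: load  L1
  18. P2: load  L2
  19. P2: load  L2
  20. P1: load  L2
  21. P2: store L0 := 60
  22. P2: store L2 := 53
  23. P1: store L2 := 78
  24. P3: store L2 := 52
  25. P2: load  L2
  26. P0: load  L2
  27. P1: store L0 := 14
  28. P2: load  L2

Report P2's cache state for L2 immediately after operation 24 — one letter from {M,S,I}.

state = I

[1] P1: store L2 := 43 | P0:I, P1:M(43), P2:I, P3:I | bus: BusRdX
[2] P2: store L2 := 27 | P0:I, P1:I, P2:M(27), P3:I | bus: BusRdX,Flush
[3] P0: store L4 := 96 | P0:M(96), P1:I, P2:I, P3:I | bus: BusRdX
[4] P2: store L1 := 76 | P0:I, P1:I, P2:M(76), P3:I | bus: BusRdX
[5] P1: store L2 := 79 | P0:I, P1:M(79), P2:I, P3:I | bus: BusRdX,Flush
[6] P2: load  L2 | P0:I, P1:S(79), P2:S(79), P3:I | bus: BusRd,Flush
[7] P2: load  L2 | P0:I, P1:S(79), P2:S(79), P3:I | bus: none
[8] P3: load  L2 | P0:I, P1:S(79), P2:S(79), P3:S(79) | bus: BusRd
[9] P3: store L3 := 48 | P0:I, P1:I, P2:I, P3:M(48) | bus: BusRdX
[10] P2: load  L2 | P0:I, P1:S(79), P2:S(79), P3:S(79) | bus: none
[11] P1: store L0 := 36 | P0:I, P1:M(36), P2:I, P3:I | bus: BusRdX
[12] P0: load  L0 | P0:S(36), P1:S(36), P2:I, P3:I | bus: BusRd,Flush
[13] P1: store L2 := 63 | P0:I, P1:M(63), P2:I, P3:I | bus: BusRdX
[14] P3: store L2 := 54 | P0:I, P1:I, P2:I, P3:M(54) | bus: BusRdX,Flush
[15] P0: store L4 := 88 | P0:M(88), P1:I, P2:I, P3:I | bus: none
[16] P3: load  L2 | P0:I, P1:I, P2:I, P3:M(54) | bus: none
[17] P1: load  L1 | P0:I, P1:S(76), P2:S(76), P3:I | bus: BusRd,Flush
[18] P2: load  L2 | P0:I, P1:I, P2:S(54), P3:S(54) | bus: BusRd,Flush
[19] P2: load  L2 | P0:I, P1:I, P2:S(54), P3:S(54) | bus: none
[20] P1: load  L2 | P0:I, P1:S(54), P2:S(54), P3:S(54) | bus: BusRd
[21] P2: store L0 := 60 | P0:I, P1:I, P2:M(60), P3:I | bus: BusRdX
[22] P2: store L2 := 53 | P0:I, P1:I, P2:M(53), P3:I | bus: BusRdX
[23] P1: store L2 := 78 | P0:I, P1:M(78), P2:I, P3:I | bus: BusRdX,Flush
[24] P3: store L2 := 52 | P0:I, P1:I, P2:I, P3:M(52) | bus: BusRdX,Flush
[25] P2: load  L2 | P0:I, P1:I, P2:S(52), P3:S(52) | bus: BusRd,Flush
[26] P0: load  L2 | P0:S(52), P1:I, P2:S(52), P3:S(52) | bus: BusRd
[27] P1: store L0 := 14 | P0:I, P1:M(14), P2:I, P3:I | bus: BusRdX,Flush
[28] P2: load  L2 | P0:S(52), P1:I, P2:S(52), P3:S(52) | bus: none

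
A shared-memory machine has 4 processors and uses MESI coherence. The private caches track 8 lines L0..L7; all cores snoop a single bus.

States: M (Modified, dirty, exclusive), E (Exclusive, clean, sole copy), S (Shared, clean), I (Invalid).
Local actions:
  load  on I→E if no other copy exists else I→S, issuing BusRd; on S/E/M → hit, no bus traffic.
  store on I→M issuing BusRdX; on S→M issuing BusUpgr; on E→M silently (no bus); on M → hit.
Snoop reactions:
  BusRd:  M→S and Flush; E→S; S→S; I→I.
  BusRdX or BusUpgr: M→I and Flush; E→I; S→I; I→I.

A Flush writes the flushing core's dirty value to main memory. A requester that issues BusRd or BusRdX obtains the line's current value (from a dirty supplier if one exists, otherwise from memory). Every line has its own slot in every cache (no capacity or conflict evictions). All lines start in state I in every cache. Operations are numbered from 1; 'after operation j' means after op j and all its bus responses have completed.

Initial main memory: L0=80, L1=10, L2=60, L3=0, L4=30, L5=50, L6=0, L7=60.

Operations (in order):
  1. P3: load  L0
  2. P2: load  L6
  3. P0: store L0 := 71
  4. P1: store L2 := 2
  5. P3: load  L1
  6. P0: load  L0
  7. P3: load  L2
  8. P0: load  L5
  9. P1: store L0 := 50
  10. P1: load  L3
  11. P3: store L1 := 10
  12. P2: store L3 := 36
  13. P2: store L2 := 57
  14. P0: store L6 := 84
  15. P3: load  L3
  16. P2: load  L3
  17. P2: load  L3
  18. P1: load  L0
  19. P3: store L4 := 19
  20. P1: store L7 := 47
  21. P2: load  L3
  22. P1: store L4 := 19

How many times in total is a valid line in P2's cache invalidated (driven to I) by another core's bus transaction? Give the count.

  op1 P3: load  L0 → I/I/I/E on L0; bus BusRd; mem=80
  op2 P2: load  L6 → I/I/E/I on L6; bus BusRd; mem=0
  op3 P0: store L0 := 71 → M/I/I/I on L0; bus BusRdX; mem=80
  op4 P1: store L2 := 2 → I/M/I/I on L2; bus BusRdX; mem=60
  op5 P3: load  L1 → I/I/I/E on L1; bus BusRd; mem=10
  op6 P0: load  L0 → M/I/I/I on L0; bus (none); mem=80
  op7 P3: load  L2 → I/S/I/S on L2; bus BusRd Flush; mem=2
  op8 P0: load  L5 → E/I/I/I on L5; bus BusRd; mem=50
  op9 P1: store L0 := 50 → I/M/I/I on L0; bus BusRdX Flush; mem=71
  op10 P1: load  L3 → I/E/I/I on L3; bus BusRd; mem=0
  op11 P3: store L1 := 10 → I/I/I/M on L1; bus (none); mem=10
  op12 P2: store L3 := 36 → I/I/M/I on L3; bus BusRdX; mem=0
  op13 P2: store L2 := 57 → I/I/M/I on L2; bus BusRdX; mem=2
  op14 P0: store L6 := 84 → M/I/I/I on L6; bus BusRdX; mem=0
  op15 P3: load  L3 → I/I/S/S on L3; bus BusRd Flush; mem=36
  op16 P2: load  L3 → I/I/S/S on L3; bus (none); mem=36
  op17 P2: load  L3 → I/I/S/S on L3; bus (none); mem=36
  op18 P1: load  L0 → I/M/I/I on L0; bus (none); mem=71
  op19 P3: store L4 := 19 → I/I/I/M on L4; bus BusRdX; mem=30
  op20 P1: store L7 := 47 → I/M/I/I on L7; bus BusRdX; mem=60
  op21 P2: load  L3 → I/I/S/S on L3; bus (none); mem=36
  op22 P1: store L4 := 19 → I/M/I/I on L4; bus BusRdX Flush; mem=19

invalidations = 1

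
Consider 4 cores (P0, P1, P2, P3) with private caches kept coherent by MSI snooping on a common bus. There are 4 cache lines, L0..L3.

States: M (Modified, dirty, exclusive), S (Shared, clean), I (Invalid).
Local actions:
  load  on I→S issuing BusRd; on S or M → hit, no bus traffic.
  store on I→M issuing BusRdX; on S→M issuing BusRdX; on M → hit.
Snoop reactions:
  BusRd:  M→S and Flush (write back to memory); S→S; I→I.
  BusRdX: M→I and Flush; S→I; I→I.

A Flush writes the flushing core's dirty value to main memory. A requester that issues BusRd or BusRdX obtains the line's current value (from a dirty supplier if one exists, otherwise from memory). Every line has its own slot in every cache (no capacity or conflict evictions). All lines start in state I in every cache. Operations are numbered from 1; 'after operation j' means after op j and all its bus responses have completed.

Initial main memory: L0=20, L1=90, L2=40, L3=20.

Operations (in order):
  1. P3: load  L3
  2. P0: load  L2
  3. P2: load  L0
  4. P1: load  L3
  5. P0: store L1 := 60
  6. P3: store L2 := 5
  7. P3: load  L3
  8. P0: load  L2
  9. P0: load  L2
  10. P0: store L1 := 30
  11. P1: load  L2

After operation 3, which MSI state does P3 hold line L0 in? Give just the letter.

1. P3: load  L3  bus=[BusRd]  L3: P0=I P1=I P2=I P3=S  mem[L3]=20
2. P0: load  L2  bus=[BusRd]  L2: P0=S P1=I P2=I P3=I  mem[L2]=40
3. P2: load  L0  bus=[BusRd]  L0: P0=I P1=I P2=S P3=I  mem[L0]=20
4. P1: load  L3  bus=[BusRd]  L3: P0=I P1=S P2=I P3=S  mem[L3]=20
5. P0: store L1 := 60  bus=[BusRdX]  L1: P0=M P1=I P2=I P3=I  mem[L1]=90
6. P3: store L2 := 5  bus=[BusRdX]  L2: P0=I P1=I P2=I P3=M  mem[L2]=40
7. P3: load  L3  bus=[-]  L3: P0=I P1=S P2=I P3=S  mem[L3]=20
8. P0: load  L2  bus=[BusRd,Flush]  L2: P0=S P1=I P2=I P3=S  mem[L2]=5
9. P0: load  L2  bus=[-]  L2: P0=S P1=I P2=I P3=S  mem[L2]=5
10. P0: store L1 := 30  bus=[-]  L1: P0=M P1=I P2=I P3=I  mem[L1]=90
11. P1: load  L2  bus=[BusRd]  L2: P0=S P1=S P2=I P3=S  mem[L2]=5

state = I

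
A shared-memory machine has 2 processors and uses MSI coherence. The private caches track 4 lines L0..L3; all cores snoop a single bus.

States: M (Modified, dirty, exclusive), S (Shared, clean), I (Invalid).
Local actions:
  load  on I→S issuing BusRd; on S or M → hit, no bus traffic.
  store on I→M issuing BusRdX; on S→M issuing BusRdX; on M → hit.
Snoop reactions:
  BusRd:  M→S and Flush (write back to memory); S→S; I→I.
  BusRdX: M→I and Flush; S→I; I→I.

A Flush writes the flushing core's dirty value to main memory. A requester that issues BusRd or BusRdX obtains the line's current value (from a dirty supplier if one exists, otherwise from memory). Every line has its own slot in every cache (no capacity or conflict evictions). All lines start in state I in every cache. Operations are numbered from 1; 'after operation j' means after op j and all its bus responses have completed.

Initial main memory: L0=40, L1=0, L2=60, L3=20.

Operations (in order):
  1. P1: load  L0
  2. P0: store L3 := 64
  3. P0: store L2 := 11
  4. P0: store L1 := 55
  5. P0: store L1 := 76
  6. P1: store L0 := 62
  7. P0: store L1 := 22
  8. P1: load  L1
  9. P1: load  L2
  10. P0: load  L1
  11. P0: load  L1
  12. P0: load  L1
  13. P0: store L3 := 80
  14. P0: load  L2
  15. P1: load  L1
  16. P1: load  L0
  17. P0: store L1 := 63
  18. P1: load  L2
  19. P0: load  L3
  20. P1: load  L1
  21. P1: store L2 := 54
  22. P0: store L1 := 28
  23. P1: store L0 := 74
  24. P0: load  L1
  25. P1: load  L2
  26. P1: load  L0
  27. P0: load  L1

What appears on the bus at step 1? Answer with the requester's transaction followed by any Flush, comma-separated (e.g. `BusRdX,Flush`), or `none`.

step 1: P1: load  L0  ⟶  IS  (L0)  txn=BusRd  M[L0]=40
step 2: P0: store L3 := 64  ⟶  MI  (L3)  txn=BusRdX  M[L3]=20
step 3: P0: store L2 := 11  ⟶  MI  (L2)  txn=BusRdX  M[L2]=60
step 4: P0: store L1 := 55  ⟶  MI  (L1)  txn=BusRdX  M[L1]=0
step 5: P0: store L1 := 76  ⟶  MI  (L1)  txn=∅  M[L1]=0
step 6: P1: store L0 := 62  ⟶  IM  (L0)  txn=BusRdX  M[L0]=40
step 7: P0: store L1 := 22  ⟶  MI  (L1)  txn=∅  M[L1]=0
step 8: P1: load  L1  ⟶  SS  (L1)  txn=BusRd+Flush  M[L1]=22
step 9: P1: load  L2  ⟶  SS  (L2)  txn=BusRd+Flush  M[L2]=11
step 10: P0: load  L1  ⟶  SS  (L1)  txn=∅  M[L1]=22
step 11: P0: load  L1  ⟶  SS  (L1)  txn=∅  M[L1]=22
step 12: P0: load  L1  ⟶  SS  (L1)  txn=∅  M[L1]=22
step 13: P0: store L3 := 80  ⟶  MI  (L3)  txn=∅  M[L3]=20
step 14: P0: load  L2  ⟶  SS  (L2)  txn=∅  M[L2]=11
step 15: P1: load  L1  ⟶  SS  (L1)  txn=∅  M[L1]=22
step 16: P1: load  L0  ⟶  IM  (L0)  txn=∅  M[L0]=40
step 17: P0: store L1 := 63  ⟶  MI  (L1)  txn=BusRdX  M[L1]=22
step 18: P1: load  L2  ⟶  SS  (L2)  txn=∅  M[L2]=11
step 19: P0: load  L3  ⟶  MI  (L3)  txn=∅  M[L3]=20
step 20: P1: load  L1  ⟶  SS  (L1)  txn=BusRd+Flush  M[L1]=63
step 21: P1: store L2 := 54  ⟶  IM  (L2)  txn=BusRdX  M[L2]=11
step 22: P0: store L1 := 28  ⟶  MI  (L1)  txn=BusRdX  M[L1]=63
step 23: P1: store L0 := 74  ⟶  IM  (L0)  txn=∅  M[L0]=40
step 24: P0: load  L1  ⟶  MI  (L1)  txn=∅  M[L1]=63
step 25: P1: load  L2  ⟶  IM  (L2)  txn=∅  M[L2]=11
step 26: P1: load  L0  ⟶  IM  (L0)  txn=∅  M[L0]=40
step 27: P0: load  L1  ⟶  MI  (L1)  txn=∅  M[L1]=63

bus = BusRd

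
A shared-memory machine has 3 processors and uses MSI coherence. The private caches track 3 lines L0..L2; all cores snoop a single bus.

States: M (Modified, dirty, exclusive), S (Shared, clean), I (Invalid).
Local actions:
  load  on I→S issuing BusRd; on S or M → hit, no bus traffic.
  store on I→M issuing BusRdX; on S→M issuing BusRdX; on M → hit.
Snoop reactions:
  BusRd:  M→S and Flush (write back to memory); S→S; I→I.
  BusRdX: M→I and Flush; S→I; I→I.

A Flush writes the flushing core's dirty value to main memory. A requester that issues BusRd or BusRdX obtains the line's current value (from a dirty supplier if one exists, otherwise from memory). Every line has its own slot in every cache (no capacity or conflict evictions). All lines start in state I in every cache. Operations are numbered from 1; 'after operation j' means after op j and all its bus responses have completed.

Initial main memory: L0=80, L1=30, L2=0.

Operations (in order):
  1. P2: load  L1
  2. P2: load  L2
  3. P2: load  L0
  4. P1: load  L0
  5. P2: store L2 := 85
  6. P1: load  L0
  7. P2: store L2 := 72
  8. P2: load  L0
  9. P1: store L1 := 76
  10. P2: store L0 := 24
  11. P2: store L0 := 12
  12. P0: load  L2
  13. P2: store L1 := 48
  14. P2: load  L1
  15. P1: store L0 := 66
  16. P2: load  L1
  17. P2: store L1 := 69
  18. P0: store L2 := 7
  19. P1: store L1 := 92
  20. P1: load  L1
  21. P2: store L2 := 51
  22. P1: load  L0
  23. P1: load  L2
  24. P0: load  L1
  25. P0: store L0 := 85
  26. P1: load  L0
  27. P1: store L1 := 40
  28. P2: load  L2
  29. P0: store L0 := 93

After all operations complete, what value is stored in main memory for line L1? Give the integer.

step 1: P2: load  L1  ⟶  IIS  (L1)  txn=BusRd  M[L1]=30
step 2: P2: load  L2  ⟶  IIS  (L2)  txn=BusRd  M[L2]=0
step 3: P2: load  L0  ⟶  IIS  (L0)  txn=BusRd  M[L0]=80
step 4: P1: load  L0  ⟶  ISS  (L0)  txn=BusRd  M[L0]=80
step 5: P2: store L2 := 85  ⟶  IIM  (L2)  txn=BusRdX  M[L2]=0
step 6: P1: load  L0  ⟶  ISS  (L0)  txn=∅  M[L0]=80
step 7: P2: store L2 := 72  ⟶  IIM  (L2)  txn=∅  M[L2]=0
step 8: P2: load  L0  ⟶  ISS  (L0)  txn=∅  M[L0]=80
step 9: P1: store L1 := 76  ⟶  IMI  (L1)  txn=BusRdX  M[L1]=30
step 10: P2: store L0 := 24  ⟶  IIM  (L0)  txn=BusRdX  M[L0]=80
step 11: P2: store L0 := 12  ⟶  IIM  (L0)  txn=∅  M[L0]=80
step 12: P0: load  L2  ⟶  SIS  (L2)  txn=BusRd+Flush  M[L2]=72
step 13: P2: store L1 := 48  ⟶  IIM  (L1)  txn=BusRdX+Flush  M[L1]=76
step 14: P2: load  L1  ⟶  IIM  (L1)  txn=∅  M[L1]=76
step 15: P1: store L0 := 66  ⟶  IMI  (L0)  txn=BusRdX+Flush  M[L0]=12
step 16: P2: load  L1  ⟶  IIM  (L1)  txn=∅  M[L1]=76
step 17: P2: store L1 := 69  ⟶  IIM  (L1)  txn=∅  M[L1]=76
step 18: P0: store L2 := 7  ⟶  MII  (L2)  txn=BusRdX  M[L2]=72
step 19: P1: store L1 := 92  ⟶  IMI  (L1)  txn=BusRdX+Flush  M[L1]=69
step 20: P1: load  L1  ⟶  IMI  (L1)  txn=∅  M[L1]=69
step 21: P2: store L2 := 51  ⟶  IIM  (L2)  txn=BusRdX+Flush  M[L2]=7
step 22: P1: load  L0  ⟶  IMI  (L0)  txn=∅  M[L0]=12
step 23: P1: load  L2  ⟶  ISS  (L2)  txn=BusRd+Flush  M[L2]=51
step 24: P0: load  L1  ⟶  SSI  (L1)  txn=BusRd+Flush  M[L1]=92
step 25: P0: store L0 := 85  ⟶  MII  (L0)  txn=BusRdX+Flush  M[L0]=66
step 26: P1: load  L0  ⟶  SSI  (L0)  txn=BusRd+Flush  M[L0]=85
step 27: P1: store L1 := 40  ⟶  IMI  (L1)  txn=BusRdX  M[L1]=92
step 28: P2: load  L2  ⟶  ISS  (L2)  txn=∅  M[L2]=51
step 29: P0: store L0 := 93  ⟶  MII  (L0)  txn=BusRdX  M[L0]=85

memory[L1] = 92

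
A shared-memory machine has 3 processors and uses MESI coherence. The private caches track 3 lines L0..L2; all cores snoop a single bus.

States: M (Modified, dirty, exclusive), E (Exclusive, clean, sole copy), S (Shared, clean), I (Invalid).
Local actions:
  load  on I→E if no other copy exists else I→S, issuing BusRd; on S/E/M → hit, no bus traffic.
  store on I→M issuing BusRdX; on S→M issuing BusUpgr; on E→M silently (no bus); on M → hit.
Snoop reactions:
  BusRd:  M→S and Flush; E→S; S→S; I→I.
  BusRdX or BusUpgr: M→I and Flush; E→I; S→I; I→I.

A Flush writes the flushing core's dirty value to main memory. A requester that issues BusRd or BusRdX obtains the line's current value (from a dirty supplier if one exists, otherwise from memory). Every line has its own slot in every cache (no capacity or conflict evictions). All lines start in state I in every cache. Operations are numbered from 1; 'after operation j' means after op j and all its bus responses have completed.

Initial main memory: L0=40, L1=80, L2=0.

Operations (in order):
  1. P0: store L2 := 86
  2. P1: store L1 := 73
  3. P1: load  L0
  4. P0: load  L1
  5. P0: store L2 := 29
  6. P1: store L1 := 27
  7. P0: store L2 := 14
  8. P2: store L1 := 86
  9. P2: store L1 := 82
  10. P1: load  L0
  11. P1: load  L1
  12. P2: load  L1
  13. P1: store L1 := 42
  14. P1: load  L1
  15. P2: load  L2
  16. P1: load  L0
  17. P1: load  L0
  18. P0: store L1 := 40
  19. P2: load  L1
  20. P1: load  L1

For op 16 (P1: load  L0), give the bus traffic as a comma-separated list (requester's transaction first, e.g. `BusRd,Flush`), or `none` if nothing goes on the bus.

step 1: P0: store L2 := 86  ⟶  MII  (L2)  txn=BusRdX  M[L2]=0
step 2: P1: store L1 := 73  ⟶  IMI  (L1)  txn=BusRdX  M[L1]=80
step 3: P1: load  L0  ⟶  IEI  (L0)  txn=BusRd  M[L0]=40
step 4: P0: load  L1  ⟶  SSI  (L1)  txn=BusRd+Flush  M[L1]=73
step 5: P0: store L2 := 29  ⟶  MII  (L2)  txn=∅  M[L2]=0
step 6: P1: store L1 := 27  ⟶  IMI  (L1)  txn=BusUpgr  M[L1]=73
step 7: P0: store L2 := 14  ⟶  MII  (L2)  txn=∅  M[L2]=0
step 8: P2: store L1 := 86  ⟶  IIM  (L1)  txn=BusRdX+Flush  M[L1]=27
step 9: P2: store L1 := 82  ⟶  IIM  (L1)  txn=∅  M[L1]=27
step 10: P1: load  L0  ⟶  IEI  (L0)  txn=∅  M[L0]=40
step 11: P1: load  L1  ⟶  ISS  (L1)  txn=BusRd+Flush  M[L1]=82
step 12: P2: load  L1  ⟶  ISS  (L1)  txn=∅  M[L1]=82
step 13: P1: store L1 := 42  ⟶  IMI  (L1)  txn=BusUpgr  M[L1]=82
step 14: P1: load  L1  ⟶  IMI  (L1)  txn=∅  M[L1]=82
step 15: P2: load  L2  ⟶  SIS  (L2)  txn=BusRd+Flush  M[L2]=14
step 16: P1: load  L0  ⟶  IEI  (L0)  txn=∅  M[L0]=40
step 17: P1: load  L0  ⟶  IEI  (L0)  txn=∅  M[L0]=40
step 18: P0: store L1 := 40  ⟶  MII  (L1)  txn=BusRdX+Flush  M[L1]=42
step 19: P2: load  L1  ⟶  SIS  (L1)  txn=BusRd+Flush  M[L1]=40
step 20: P1: load  L1  ⟶  SSS  (L1)  txn=BusRd  M[L1]=40

bus = none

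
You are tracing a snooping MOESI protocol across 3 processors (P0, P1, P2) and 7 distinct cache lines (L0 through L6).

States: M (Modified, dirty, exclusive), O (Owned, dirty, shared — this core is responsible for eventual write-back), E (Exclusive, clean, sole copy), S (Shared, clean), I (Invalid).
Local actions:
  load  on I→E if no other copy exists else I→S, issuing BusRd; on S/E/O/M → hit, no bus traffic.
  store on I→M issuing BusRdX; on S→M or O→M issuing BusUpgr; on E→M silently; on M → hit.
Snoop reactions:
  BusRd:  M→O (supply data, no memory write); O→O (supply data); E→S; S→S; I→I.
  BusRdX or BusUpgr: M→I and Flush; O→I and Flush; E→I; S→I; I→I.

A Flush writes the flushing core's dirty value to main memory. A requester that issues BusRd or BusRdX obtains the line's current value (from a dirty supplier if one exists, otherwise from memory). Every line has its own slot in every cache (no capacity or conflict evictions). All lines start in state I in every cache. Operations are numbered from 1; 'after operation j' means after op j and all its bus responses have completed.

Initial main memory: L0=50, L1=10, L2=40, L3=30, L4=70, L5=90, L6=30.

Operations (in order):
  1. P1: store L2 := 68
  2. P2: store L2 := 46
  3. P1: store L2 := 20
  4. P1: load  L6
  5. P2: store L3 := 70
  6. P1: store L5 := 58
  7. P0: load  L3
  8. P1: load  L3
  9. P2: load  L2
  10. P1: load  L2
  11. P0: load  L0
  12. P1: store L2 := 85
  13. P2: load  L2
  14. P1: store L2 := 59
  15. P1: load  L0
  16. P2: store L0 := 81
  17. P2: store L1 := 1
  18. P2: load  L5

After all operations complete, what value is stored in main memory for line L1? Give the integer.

memory[L1] = 10

[1] P1: store L2 := 68 | P0:I, P1:M(68), P2:I | bus: BusRdX
[2] P2: store L2 := 46 | P0:I, P1:I, P2:M(46) | bus: BusRdX,Flush
[3] P1: store L2 := 20 | P0:I, P1:M(20), P2:I | bus: BusRdX,Flush
[4] P1: load  L6 | P0:I, P1:E(30), P2:I | bus: BusRd
[5] P2: store L3 := 70 | P0:I, P1:I, P2:M(70) | bus: BusRdX
[6] P1: store L5 := 58 | P0:I, P1:M(58), P2:I | bus: BusRdX
[7] P0: load  L3 | P0:S(70), P1:I, P2:O(70) | bus: BusRd
[8] P1: load  L3 | P0:S(70), P1:S(70), P2:O(70) | bus: BusRd
[9] P2: load  L2 | P0:I, P1:O(20), P2:S(20) | bus: BusRd
[10] P1: load  L2 | P0:I, P1:O(20), P2:S(20) | bus: none
[11] P0: load  L0 | P0:E(50), P1:I, P2:I | bus: BusRd
[12] P1: store L2 := 85 | P0:I, P1:M(85), P2:I | bus: BusUpgr
[13] P2: load  L2 | P0:I, P1:O(85), P2:S(85) | bus: BusRd
[14] P1: store L2 := 59 | P0:I, P1:M(59), P2:I | bus: BusUpgr
[15] P1: load  L0 | P0:S(50), P1:S(50), P2:I | bus: BusRd
[16] P2: store L0 := 81 | P0:I, P1:I, P2:M(81) | bus: BusRdX
[17] P2: store L1 := 1 | P0:I, P1:I, P2:M(1) | bus: BusRdX
[18] P2: load  L5 | P0:I, P1:O(58), P2:S(58) | bus: BusRd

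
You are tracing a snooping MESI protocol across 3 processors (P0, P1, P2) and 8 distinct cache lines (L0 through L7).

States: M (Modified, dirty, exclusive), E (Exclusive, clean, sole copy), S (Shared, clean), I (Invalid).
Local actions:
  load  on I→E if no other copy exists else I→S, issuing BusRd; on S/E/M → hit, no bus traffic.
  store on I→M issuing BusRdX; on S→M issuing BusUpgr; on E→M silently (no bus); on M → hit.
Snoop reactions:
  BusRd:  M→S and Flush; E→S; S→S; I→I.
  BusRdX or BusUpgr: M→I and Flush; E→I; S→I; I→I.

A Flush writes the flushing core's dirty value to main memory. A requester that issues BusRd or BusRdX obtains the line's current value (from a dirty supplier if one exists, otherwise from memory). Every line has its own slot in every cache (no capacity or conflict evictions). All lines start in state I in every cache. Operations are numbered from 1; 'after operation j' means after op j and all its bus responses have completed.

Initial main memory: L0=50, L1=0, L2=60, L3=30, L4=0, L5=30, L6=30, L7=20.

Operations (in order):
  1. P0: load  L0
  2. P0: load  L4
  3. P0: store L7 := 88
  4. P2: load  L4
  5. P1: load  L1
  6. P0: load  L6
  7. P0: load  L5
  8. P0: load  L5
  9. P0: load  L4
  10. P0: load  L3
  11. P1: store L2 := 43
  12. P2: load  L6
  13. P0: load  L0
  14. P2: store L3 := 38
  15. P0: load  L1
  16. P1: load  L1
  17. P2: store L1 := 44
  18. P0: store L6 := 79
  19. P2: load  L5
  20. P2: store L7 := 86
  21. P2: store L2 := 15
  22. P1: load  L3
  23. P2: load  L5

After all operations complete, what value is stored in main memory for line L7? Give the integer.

memory[L7] = 88

step 1: P0: load  L0  ⟶  EII  (L0)  txn=BusRd  M[L0]=50
step 2: P0: load  L4  ⟶  EII  (L4)  txn=BusRd  M[L4]=0
step 3: P0: store L7 := 88  ⟶  MII  (L7)  txn=BusRdX  M[L7]=20
step 4: P2: load  L4  ⟶  SIS  (L4)  txn=BusRd  M[L4]=0
step 5: P1: load  L1  ⟶  IEI  (L1)  txn=BusRd  M[L1]=0
step 6: P0: load  L6  ⟶  EII  (L6)  txn=BusRd  M[L6]=30
step 7: P0: load  L5  ⟶  EII  (L5)  txn=BusRd  M[L5]=30
step 8: P0: load  L5  ⟶  EII  (L5)  txn=∅  M[L5]=30
step 9: P0: load  L4  ⟶  SIS  (L4)  txn=∅  M[L4]=0
step 10: P0: load  L3  ⟶  EII  (L3)  txn=BusRd  M[L3]=30
step 11: P1: store L2 := 43  ⟶  IMI  (L2)  txn=BusRdX  M[L2]=60
step 12: P2: load  L6  ⟶  SIS  (L6)  txn=BusRd  M[L6]=30
step 13: P0: load  L0  ⟶  EII  (L0)  txn=∅  M[L0]=50
step 14: P2: store L3 := 38  ⟶  IIM  (L3)  txn=BusRdX  M[L3]=30
step 15: P0: load  L1  ⟶  SSI  (L1)  txn=BusRd  M[L1]=0
step 16: P1: load  L1  ⟶  SSI  (L1)  txn=∅  M[L1]=0
step 17: P2: store L1 := 44  ⟶  IIM  (L1)  txn=BusRdX  M[L1]=0
step 18: P0: store L6 := 79  ⟶  MII  (L6)  txn=BusUpgr  M[L6]=30
step 19: P2: load  L5  ⟶  SIS  (L5)  txn=BusRd  M[L5]=30
step 20: P2: store L7 := 86  ⟶  IIM  (L7)  txn=BusRdX+Flush  M[L7]=88
step 21: P2: store L2 := 15  ⟶  IIM  (L2)  txn=BusRdX+Flush  M[L2]=43
step 22: P1: load  L3  ⟶  ISS  (L3)  txn=BusRd+Flush  M[L3]=38
step 23: P2: load  L5  ⟶  SIS  (L5)  txn=∅  M[L5]=30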